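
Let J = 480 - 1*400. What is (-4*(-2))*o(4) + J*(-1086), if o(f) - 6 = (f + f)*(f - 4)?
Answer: -86832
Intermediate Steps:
J = 80 (J = 480 - 400 = 80)
o(f) = 6 + 2*f*(-4 + f) (o(f) = 6 + (f + f)*(f - 4) = 6 + (2*f)*(-4 + f) = 6 + 2*f*(-4 + f))
(-4*(-2))*o(4) + J*(-1086) = (-4*(-2))*(6 - 8*4 + 2*4**2) + 80*(-1086) = 8*(6 - 32 + 2*16) - 86880 = 8*(6 - 32 + 32) - 86880 = 8*6 - 86880 = 48 - 86880 = -86832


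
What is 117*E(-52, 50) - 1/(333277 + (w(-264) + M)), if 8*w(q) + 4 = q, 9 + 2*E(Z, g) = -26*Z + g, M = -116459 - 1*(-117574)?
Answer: 108988165373/1337434 ≈ 81491.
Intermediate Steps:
M = 1115 (M = -116459 + 117574 = 1115)
E(Z, g) = -9/2 + g/2 - 13*Z (E(Z, g) = -9/2 + (-26*Z + g)/2 = -9/2 + (g - 26*Z)/2 = -9/2 + (g/2 - 13*Z) = -9/2 + g/2 - 13*Z)
w(q) = -½ + q/8
117*E(-52, 50) - 1/(333277 + (w(-264) + M)) = 117*(-9/2 + (½)*50 - 13*(-52)) - 1/(333277 + ((-½ + (⅛)*(-264)) + 1115)) = 117*(-9/2 + 25 + 676) - 1/(333277 + ((-½ - 33) + 1115)) = 117*(1393/2) - 1/(333277 + (-67/2 + 1115)) = 162981/2 - 1/(333277 + 2163/2) = 162981/2 - 1/668717/2 = 162981/2 - 1*2/668717 = 162981/2 - 2/668717 = 108988165373/1337434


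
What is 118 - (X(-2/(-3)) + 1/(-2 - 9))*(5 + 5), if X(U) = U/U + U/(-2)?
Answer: 3704/33 ≈ 112.24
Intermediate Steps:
X(U) = 1 - U/2 (X(U) = 1 + U*(-1/2) = 1 - U/2)
118 - (X(-2/(-3)) + 1/(-2 - 9))*(5 + 5) = 118 - ((1 - (-1)/(-3)) + 1/(-2 - 9))*(5 + 5) = 118 - ((1 - (-1)*(-1)/3) + 1/(-11))*10 = 118 - ((1 - 1/2*2/3) - 1/11)*10 = 118 - ((1 - 1/3) - 1/11)*10 = 118 - (2/3 - 1/11)*10 = 118 - 19*10/33 = 118 - 1*190/33 = 118 - 190/33 = 3704/33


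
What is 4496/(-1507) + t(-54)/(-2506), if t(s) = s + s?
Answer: -5552110/1888271 ≈ -2.9403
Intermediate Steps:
t(s) = 2*s
4496/(-1507) + t(-54)/(-2506) = 4496/(-1507) + (2*(-54))/(-2506) = 4496*(-1/1507) - 108*(-1/2506) = -4496/1507 + 54/1253 = -5552110/1888271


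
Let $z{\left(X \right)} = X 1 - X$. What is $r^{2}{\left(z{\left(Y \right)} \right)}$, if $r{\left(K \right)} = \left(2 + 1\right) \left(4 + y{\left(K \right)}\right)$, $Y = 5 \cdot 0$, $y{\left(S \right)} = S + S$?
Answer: $144$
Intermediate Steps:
$y{\left(S \right)} = 2 S$
$Y = 0$
$z{\left(X \right)} = 0$ ($z{\left(X \right)} = X - X = 0$)
$r{\left(K \right)} = 12 + 6 K$ ($r{\left(K \right)} = \left(2 + 1\right) \left(4 + 2 K\right) = 3 \left(4 + 2 K\right) = 12 + 6 K$)
$r^{2}{\left(z{\left(Y \right)} \right)} = \left(12 + 6 \cdot 0\right)^{2} = \left(12 + 0\right)^{2} = 12^{2} = 144$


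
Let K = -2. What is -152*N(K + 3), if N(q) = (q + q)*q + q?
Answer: -456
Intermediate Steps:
N(q) = q + 2*q² (N(q) = (2*q)*q + q = 2*q² + q = q + 2*q²)
-152*N(K + 3) = -152*(-2 + 3)*(1 + 2*(-2 + 3)) = -152*(1 + 2*1) = -152*(1 + 2) = -152*3 = -456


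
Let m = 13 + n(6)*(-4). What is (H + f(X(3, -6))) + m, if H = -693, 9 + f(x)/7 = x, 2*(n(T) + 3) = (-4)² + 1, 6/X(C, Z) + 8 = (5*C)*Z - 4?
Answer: -13012/17 ≈ -765.41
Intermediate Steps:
X(C, Z) = 6/(-12 + 5*C*Z) (X(C, Z) = 6/(-8 + ((5*C)*Z - 4)) = 6/(-8 + (5*C*Z - 4)) = 6/(-8 + (-4 + 5*C*Z)) = 6/(-12 + 5*C*Z))
n(T) = 11/2 (n(T) = -3 + ((-4)² + 1)/2 = -3 + (16 + 1)/2 = -3 + (½)*17 = -3 + 17/2 = 11/2)
f(x) = -63 + 7*x
m = -9 (m = 13 + (11/2)*(-4) = 13 - 22 = -9)
(H + f(X(3, -6))) + m = (-693 + (-63 + 7*(6/(-12 + 5*3*(-6))))) - 9 = (-693 + (-63 + 7*(6/(-12 - 90)))) - 9 = (-693 + (-63 + 7*(6/(-102)))) - 9 = (-693 + (-63 + 7*(6*(-1/102)))) - 9 = (-693 + (-63 + 7*(-1/17))) - 9 = (-693 + (-63 - 7/17)) - 9 = (-693 - 1078/17) - 9 = -12859/17 - 9 = -13012/17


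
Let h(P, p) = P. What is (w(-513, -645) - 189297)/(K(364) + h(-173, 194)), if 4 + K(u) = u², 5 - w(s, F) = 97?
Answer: -189389/132319 ≈ -1.4313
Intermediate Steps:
w(s, F) = -92 (w(s, F) = 5 - 1*97 = 5 - 97 = -92)
K(u) = -4 + u²
(w(-513, -645) - 189297)/(K(364) + h(-173, 194)) = (-92 - 189297)/((-4 + 364²) - 173) = -189389/((-4 + 132496) - 173) = -189389/(132492 - 173) = -189389/132319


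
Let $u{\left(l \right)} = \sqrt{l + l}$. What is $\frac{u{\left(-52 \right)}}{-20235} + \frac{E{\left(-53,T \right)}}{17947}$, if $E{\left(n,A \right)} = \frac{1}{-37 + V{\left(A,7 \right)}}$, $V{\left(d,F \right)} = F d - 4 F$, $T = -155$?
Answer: $- \frac{1}{20639050} - \frac{2 i \sqrt{26}}{20235} \approx -4.8452 \cdot 10^{-8} - 0.00050398 i$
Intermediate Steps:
$V{\left(d,F \right)} = - 4 F + F d$
$u{\left(l \right)} = \sqrt{2} \sqrt{l}$ ($u{\left(l \right)} = \sqrt{2 l} = \sqrt{2} \sqrt{l}$)
$E{\left(n,A \right)} = \frac{1}{-65 + 7 A}$ ($E{\left(n,A \right)} = \frac{1}{-37 + 7 \left(-4 + A\right)} = \frac{1}{-37 + \left(-28 + 7 A\right)} = \frac{1}{-65 + 7 A}$)
$\frac{u{\left(-52 \right)}}{-20235} + \frac{E{\left(-53,T \right)}}{17947} = \frac{\sqrt{2} \sqrt{-52}}{-20235} + \frac{1}{\left(-65 + 7 \left(-155\right)\right) 17947} = \sqrt{2} \cdot 2 i \sqrt{13} \left(- \frac{1}{20235}\right) + \frac{1}{-65 - 1085} \cdot \frac{1}{17947} = 2 i \sqrt{26} \left(- \frac{1}{20235}\right) + \frac{1}{-1150} \cdot \frac{1}{17947} = - \frac{2 i \sqrt{26}}{20235} - \frac{1}{20639050} = - \frac{1}{20639050} - \frac{2 i \sqrt{26}}{20235}$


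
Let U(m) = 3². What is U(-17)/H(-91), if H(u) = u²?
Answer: 9/8281 ≈ 0.0010868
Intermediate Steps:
U(m) = 9
U(-17)/H(-91) = 9/((-91)²) = 9/8281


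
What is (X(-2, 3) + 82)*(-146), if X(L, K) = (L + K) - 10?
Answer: -10658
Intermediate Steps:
X(L, K) = -10 + K + L (X(L, K) = (K + L) - 10 = -10 + K + L)
(X(-2, 3) + 82)*(-146) = ((-10 + 3 - 2) + 82)*(-146) = (-9 + 82)*(-146) = 73*(-146) = -10658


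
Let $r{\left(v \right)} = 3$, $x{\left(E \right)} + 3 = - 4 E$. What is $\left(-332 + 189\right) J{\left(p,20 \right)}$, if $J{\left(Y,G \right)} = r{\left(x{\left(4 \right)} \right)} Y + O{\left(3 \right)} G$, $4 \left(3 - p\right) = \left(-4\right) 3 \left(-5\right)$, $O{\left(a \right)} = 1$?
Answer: $2288$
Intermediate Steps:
$x{\left(E \right)} = -3 - 4 E$
$p = -12$ ($p = 3 - \frac{\left(-4\right) 3 \left(-5\right)}{4} = 3 - \frac{\left(-12\right) \left(-5\right)}{4} = 3 - 15 = -12$)
$J{\left(Y,G \right)} = G + 3 Y$ ($J{\left(Y,G \right)} = 3 Y + 1 G = 3 Y + G = G + 3 Y$)
$\left(-332 + 189\right) J{\left(p,20 \right)} = \left(-332 + 189\right) \left(20 + 3 \left(-12\right)\right) = - 143 \left(20 - 36\right) = \left(-143\right) \left(-16\right) = 2288$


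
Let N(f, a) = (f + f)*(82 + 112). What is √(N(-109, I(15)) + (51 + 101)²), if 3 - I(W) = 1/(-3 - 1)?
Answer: 6*I*√533 ≈ 138.52*I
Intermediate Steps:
I(W) = 13/4 (I(W) = 3 - 1/(-3 - 1) = 3 - 1/(-4) = 3 - 1*(-¼) = 3 + ¼ = 13/4)
N(f, a) = 388*f (N(f, a) = (2*f)*194 = 388*f)
√(N(-109, I(15)) + (51 + 101)²) = √(388*(-109) + (51 + 101)²) = √(-42292 + 152²) = √(-42292 + 23104) = √(-19188) = 6*I*√533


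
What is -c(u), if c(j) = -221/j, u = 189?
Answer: 221/189 ≈ 1.1693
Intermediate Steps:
-c(u) = -(-221)/189 = -1*(-221/189) = 221/189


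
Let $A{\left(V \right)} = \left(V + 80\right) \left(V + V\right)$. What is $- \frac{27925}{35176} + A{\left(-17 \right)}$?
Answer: $- \frac{75374917}{35176} \approx -2142.8$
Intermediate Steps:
$A{\left(V \right)} = 2 V \left(80 + V\right)$ ($A{\left(V \right)} = \left(80 + V\right) 2 V = 2 V \left(80 + V\right)$)
$- \frac{27925}{35176} + A{\left(-17 \right)} = - \frac{27925}{35176} + 2 \left(-17\right) \left(80 - 17\right) = \left(-27925\right) \frac{1}{35176} + 2 \left(-17\right) 63 = - \frac{27925}{35176} - 2142 = - \frac{75374917}{35176}$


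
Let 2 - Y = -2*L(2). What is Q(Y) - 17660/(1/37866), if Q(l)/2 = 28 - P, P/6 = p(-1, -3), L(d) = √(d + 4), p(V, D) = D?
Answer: -668713468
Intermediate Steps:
L(d) = √(4 + d)
P = -18 (P = 6*(-3) = -18)
Y = 2 + 2*√6 (Y = 2 - (-2)*√(4 + 2) = 2 - (-2)*√6 = 2 + 2*√6 ≈ 6.8990)
Q(l) = 92 (Q(l) = 2*(28 - 1*(-18)) = 2*(28 + 18) = 2*46 = 92)
Q(Y) - 17660/(1/37866) = 92 - 17660/(1/37866) = 92 - 17660/1/37866 = 92 - 17660*37866 = 92 - 1*668713560 = 92 - 668713560 = -668713468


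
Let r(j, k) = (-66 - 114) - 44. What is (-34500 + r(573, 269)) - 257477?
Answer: -292201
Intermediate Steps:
r(j, k) = -224 (r(j, k) = -180 - 44 = -224)
(-34500 + r(573, 269)) - 257477 = (-34500 - 224) - 257477 = -34724 - 257477 = -292201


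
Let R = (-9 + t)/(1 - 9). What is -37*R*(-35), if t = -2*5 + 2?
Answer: 22015/8 ≈ 2751.9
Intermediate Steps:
t = -8 (t = -10 + 2 = -8)
R = 17/8 (R = (-9 - 8)/(1 - 9) = -17/(-8) = -17*(-⅛) = 17/8 ≈ 2.1250)
-37*R*(-35) = -37*17/8*(-35) = -629/8*(-35) = 22015/8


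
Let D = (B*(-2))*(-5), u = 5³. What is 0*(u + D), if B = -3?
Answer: 0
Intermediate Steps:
u = 125
D = -30 (D = -3*(-2)*(-5) = 6*(-5) = -30)
0*(u + D) = 0*(125 - 30) = 0*95 = 0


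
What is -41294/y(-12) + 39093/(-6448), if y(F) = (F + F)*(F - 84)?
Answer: -11135437/464256 ≈ -23.986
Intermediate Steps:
y(F) = 2*F*(-84 + F) (y(F) = (2*F)*(-84 + F) = 2*F*(-84 + F))
-41294/y(-12) + 39093/(-6448) = -41294*(-1/(24*(-84 - 12))) + 39093/(-6448) = -41294/(2*(-12)*(-96)) + 39093*(-1/6448) = -41294/2304 - 39093/6448 = -41294*1/2304 - 39093/6448 = -20647/1152 - 39093/6448 = -11135437/464256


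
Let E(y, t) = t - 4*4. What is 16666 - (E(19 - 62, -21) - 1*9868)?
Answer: 26571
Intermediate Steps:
E(y, t) = -16 + t (E(y, t) = t - 16 = -16 + t)
16666 - (E(19 - 62, -21) - 1*9868) = 16666 - ((-16 - 21) - 1*9868) = 16666 - (-37 - 9868) = 16666 - 1*(-9905) = 16666 + 9905 = 26571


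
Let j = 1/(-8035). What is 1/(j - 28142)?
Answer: -8035/226120971 ≈ -3.5534e-5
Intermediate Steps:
j = -1/8035 ≈ -0.00012446
1/(j - 28142) = 1/(-1/8035 - 28142) = 1/(-226120971/8035) = -8035/226120971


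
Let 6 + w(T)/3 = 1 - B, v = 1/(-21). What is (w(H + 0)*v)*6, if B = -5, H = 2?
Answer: 0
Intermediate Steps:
v = -1/21 ≈ -0.047619
w(T) = 0 (w(T) = -18 + 3*(1 - 1*(-5)) = -18 + 3*(1 + 5) = -18 + 3*6 = -18 + 18 = 0)
(w(H + 0)*v)*6 = (0*(-1/21))*6 = 0*6 = 0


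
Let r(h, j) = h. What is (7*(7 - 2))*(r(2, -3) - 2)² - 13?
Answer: -13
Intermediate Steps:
(7*(7 - 2))*(r(2, -3) - 2)² - 13 = (7*(7 - 2))*(2 - 2)² - 13 = (7*5)*0² - 13 = 35*0 - 13 = 0 - 13 = -13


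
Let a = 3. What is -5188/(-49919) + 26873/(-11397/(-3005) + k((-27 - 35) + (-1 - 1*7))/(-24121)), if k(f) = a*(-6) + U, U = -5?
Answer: 8839658766294201/1247866775608 ≈ 7083.8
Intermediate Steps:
k(f) = -23 (k(f) = 3*(-6) - 5 = -18 - 5 = -23)
-5188/(-49919) + 26873/(-11397/(-3005) + k((-27 - 35) + (-1 - 1*7))/(-24121)) = -5188/(-49919) + 26873/(-11397/(-3005) - 23/(-24121)) = -5188*(-1/49919) + 26873/(-11397*(-1/3005) - 23*(-1/24121)) = 5188/49919 + 26873/(11397/3005 + 23/24121) = 5188/49919 + 26873/(274976152/72483605) = 5188/49919 + 26873*(72483605/274976152) = 5188/49919 + 177077447015/24997832 = 8839658766294201/1247866775608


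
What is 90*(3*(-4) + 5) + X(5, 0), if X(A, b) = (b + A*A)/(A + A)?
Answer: -1255/2 ≈ -627.50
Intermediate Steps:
X(A, b) = (b + A²)/(2*A) (X(A, b) = (b + A²)/((2*A)) = (b + A²)*(1/(2*A)) = (b + A²)/(2*A))
90*(3*(-4) + 5) + X(5, 0) = 90*(3*(-4) + 5) + (½)*(0 + 5²)/5 = 90*(-12 + 5) + (½)*(⅕)*(0 + 25) = 90*(-7) + (½)*(⅕)*25 = -630 + 5/2 = -1255/2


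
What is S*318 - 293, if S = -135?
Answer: -43223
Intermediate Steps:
S*318 - 293 = -135*318 - 293 = -42930 - 293 = -43223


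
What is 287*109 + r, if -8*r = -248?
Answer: 31314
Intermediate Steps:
r = 31 (r = -⅛*(-248) = 31)
287*109 + r = 287*109 + 31 = 31283 + 31 = 31314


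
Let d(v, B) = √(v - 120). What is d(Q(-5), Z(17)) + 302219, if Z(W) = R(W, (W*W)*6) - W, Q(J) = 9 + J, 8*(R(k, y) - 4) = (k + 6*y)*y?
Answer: 302219 + 2*I*√29 ≈ 3.0222e+5 + 10.77*I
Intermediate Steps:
R(k, y) = 4 + y*(k + 6*y)/8 (R(k, y) = 4 + ((k + 6*y)*y)/8 = 4 + (y*(k + 6*y))/8 = 4 + y*(k + 6*y)/8)
Z(W) = 4 - W + 27*W⁴ + 3*W³/4 (Z(W) = (4 + 3*((W*W)*6)²/4 + W*((W*W)*6)/8) - W = (4 + 3*(W²*6)²/4 + W*(W²*6)/8) - W = (4 + 3*(6*W²)²/4 + W*(6*W²)/8) - W = (4 + 3*(36*W⁴)/4 + 3*W³/4) - W = (4 + 27*W⁴ + 3*W³/4) - W = 4 - W + 27*W⁴ + 3*W³/4)
d(v, B) = √(-120 + v)
d(Q(-5), Z(17)) + 302219 = √(-120 + (9 - 5)) + 302219 = √(-120 + 4) + 302219 = √(-116) + 302219 = 2*I*√29 + 302219 = 302219 + 2*I*√29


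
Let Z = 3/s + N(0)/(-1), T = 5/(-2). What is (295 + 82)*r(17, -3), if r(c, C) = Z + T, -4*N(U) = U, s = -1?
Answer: -4147/2 ≈ -2073.5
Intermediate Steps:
N(U) = -U/4
T = -5/2 (T = 5*(-½) = -5/2 ≈ -2.5000)
Z = -3 (Z = 3/(-1) - ¼*0/(-1) = 3*(-1) + 0*(-1) = -3 + 0 = -3)
r(c, C) = -11/2 (r(c, C) = -3 - 5/2 = -11/2)
(295 + 82)*r(17, -3) = (295 + 82)*(-11/2) = 377*(-11/2) = -4147/2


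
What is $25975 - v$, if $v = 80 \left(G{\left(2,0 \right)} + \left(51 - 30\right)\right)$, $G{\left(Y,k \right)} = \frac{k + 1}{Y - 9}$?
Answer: $\frac{170145}{7} \approx 24306.0$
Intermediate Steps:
$G{\left(Y,k \right)} = \frac{1 + k}{-9 + Y}$
$v = \frac{11680}{7}$ ($v = 80 \left(\frac{1 + 0}{-9 + 2} + \left(51 - 30\right)\right) = 80 \left(\frac{1}{-7} \cdot 1 + \left(51 - 30\right)\right) = 80 \left(\left(- \frac{1}{7}\right) 1 + 21\right) = 80 \left(- \frac{1}{7} + 21\right) = 80 \cdot \frac{146}{7} = \frac{11680}{7} \approx 1668.6$)
$25975 - v = 25975 - \frac{11680}{7} = \frac{170145}{7}$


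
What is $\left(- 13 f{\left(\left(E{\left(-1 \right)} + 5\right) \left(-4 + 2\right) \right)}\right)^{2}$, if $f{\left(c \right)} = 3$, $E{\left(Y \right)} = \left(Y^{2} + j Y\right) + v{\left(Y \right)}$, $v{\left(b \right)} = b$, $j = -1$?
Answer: $1521$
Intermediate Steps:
$E{\left(Y \right)} = Y^{2}$ ($E{\left(Y \right)} = \left(Y^{2} - Y\right) + Y = Y^{2}$)
$\left(- 13 f{\left(\left(E{\left(-1 \right)} + 5\right) \left(-4 + 2\right) \right)}\right)^{2} = \left(\left(-13\right) 3\right)^{2} = \left(-39\right)^{2} = 1521$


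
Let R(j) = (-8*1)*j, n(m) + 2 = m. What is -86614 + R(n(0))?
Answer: -86598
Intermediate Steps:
n(m) = -2 + m
R(j) = -8*j
-86614 + R(n(0)) = -86614 - 8*(-2 + 0) = -86614 - 8*(-2) = -86614 + 16 = -86598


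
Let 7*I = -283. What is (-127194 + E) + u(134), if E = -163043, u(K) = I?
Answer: -2031942/7 ≈ -2.9028e+5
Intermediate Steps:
I = -283/7 (I = (⅐)*(-283) = -283/7 ≈ -40.429)
u(K) = -283/7
(-127194 + E) + u(134) = (-127194 - 163043) - 283/7 = -290237 - 283/7 = -2031942/7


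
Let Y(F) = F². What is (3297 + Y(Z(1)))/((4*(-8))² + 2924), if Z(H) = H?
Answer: 1649/1974 ≈ 0.83536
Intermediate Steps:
(3297 + Y(Z(1)))/((4*(-8))² + 2924) = (3297 + 1²)/((4*(-8))² + 2924) = (3297 + 1)/((-32)² + 2924) = 3298/(1024 + 2924) = 3298/3948 = 3298*(1/3948) = 1649/1974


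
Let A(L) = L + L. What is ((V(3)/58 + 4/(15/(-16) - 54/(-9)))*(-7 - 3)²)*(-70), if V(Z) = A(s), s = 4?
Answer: -15260000/2349 ≈ -6496.4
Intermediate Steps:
A(L) = 2*L
V(Z) = 8 (V(Z) = 2*4 = 8)
((V(3)/58 + 4/(15/(-16) - 54/(-9)))*(-7 - 3)²)*(-70) = ((8/58 + 4/(15/(-16) - 54/(-9)))*(-7 - 3)²)*(-70) = ((8*(1/58) + 4/(15*(-1/16) - 54*(-⅑)))*(-10)²)*(-70) = ((4/29 + 4/(-15/16 + 6))*100)*(-70) = ((4/29 + 4/(81/16))*100)*(-70) = ((4/29 + 4*(16/81))*100)*(-70) = ((4/29 + 64/81)*100)*(-70) = ((2180/2349)*100)*(-70) = (218000/2349)*(-70) = -15260000/2349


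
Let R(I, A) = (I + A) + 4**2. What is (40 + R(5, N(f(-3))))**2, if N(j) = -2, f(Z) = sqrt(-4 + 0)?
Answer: 3481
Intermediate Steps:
f(Z) = 2*I (f(Z) = sqrt(-4) = 2*I)
R(I, A) = 16 + A + I (R(I, A) = (A + I) + 16 = 16 + A + I)
(40 + R(5, N(f(-3))))**2 = (40 + (16 - 2 + 5))**2 = (40 + 19)**2 = 59**2 = 3481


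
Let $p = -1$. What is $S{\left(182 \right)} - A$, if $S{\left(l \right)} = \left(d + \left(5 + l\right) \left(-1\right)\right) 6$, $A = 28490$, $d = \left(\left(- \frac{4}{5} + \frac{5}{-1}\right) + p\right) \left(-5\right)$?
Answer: $-29408$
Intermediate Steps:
$d = 34$ ($d = \left(\left(- \frac{4}{5} + \frac{5}{-1}\right) - 1\right) \left(-5\right) = \left(\left(\left(-4\right) \frac{1}{5} + 5 \left(-1\right)\right) - 1\right) \left(-5\right) = \left(\left(- \frac{4}{5} - 5\right) - 1\right) \left(-5\right) = \left(- \frac{29}{5} - 1\right) \left(-5\right) = \left(- \frac{34}{5}\right) \left(-5\right) = 34$)
$S{\left(l \right)} = 174 - 6 l$ ($S{\left(l \right)} = \left(34 + \left(5 + l\right) \left(-1\right)\right) 6 = \left(34 - \left(5 + l\right)\right) 6 = \left(29 - l\right) 6 = 174 - 6 l$)
$S{\left(182 \right)} - A = \left(174 - 1092\right) - 28490 = -918 - 28490 = -29408$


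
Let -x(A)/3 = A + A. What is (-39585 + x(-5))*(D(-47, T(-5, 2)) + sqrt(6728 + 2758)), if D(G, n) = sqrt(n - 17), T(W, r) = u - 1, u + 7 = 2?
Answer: -118665*sqrt(1054) - 39555*I*sqrt(23) ≈ -3.8525e+6 - 1.897e+5*I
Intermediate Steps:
u = -5 (u = -7 + 2 = -5)
T(W, r) = -6 (T(W, r) = -5 - 1 = -6)
x(A) = -6*A (x(A) = -3*(A + A) = -6*A)
D(G, n) = sqrt(-17 + n)
(-39585 + x(-5))*(D(-47, T(-5, 2)) + sqrt(6728 + 2758)) = (-39585 - 6*(-5))*(sqrt(-17 - 6) + sqrt(6728 + 2758)) = (-39585 + 30)*(sqrt(-23) + sqrt(9486)) = -39555*(I*sqrt(23) + 3*sqrt(1054)) = -39555*(3*sqrt(1054) + I*sqrt(23)) = -118665*sqrt(1054) - 39555*I*sqrt(23)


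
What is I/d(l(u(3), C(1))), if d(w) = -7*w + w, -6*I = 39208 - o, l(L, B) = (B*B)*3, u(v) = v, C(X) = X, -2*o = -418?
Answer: 38999/108 ≈ 361.10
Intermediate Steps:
o = 209 (o = -½*(-418) = 209)
l(L, B) = 3*B² (l(L, B) = B²*3 = 3*B²)
I = -38999/6 (I = -(39208 - 1*209)/6 = -(39208 - 209)/6 = -⅙*38999 = -38999/6 ≈ -6499.8)
d(w) = -6*w
I/d(l(u(3), C(1))) = -38999/(6*((-18*1²))) = -38999/(6*((-18))) = -38999/(6*((-6*3))) = -38999/6/(-18) = -38999/6*(-1/18) = 38999/108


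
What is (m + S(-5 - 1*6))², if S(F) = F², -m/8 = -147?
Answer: 1682209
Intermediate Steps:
m = 1176 (m = -8*(-147) = 1176)
(m + S(-5 - 1*6))² = (1176 + (-5 - 1*6)²)² = (1176 + (-5 - 6)²)² = (1176 + (-11)²)² = (1176 + 121)² = 1297² = 1682209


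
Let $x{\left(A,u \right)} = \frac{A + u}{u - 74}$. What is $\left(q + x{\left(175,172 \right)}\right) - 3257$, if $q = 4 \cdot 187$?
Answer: $- \frac{245535}{98} \approx -2505.5$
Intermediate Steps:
$q = 748$
$x{\left(A,u \right)} = \frac{A + u}{-74 + u}$
$\left(q + x{\left(175,172 \right)}\right) - 3257 = \left(748 + \frac{175 + 172}{-74 + 172}\right) - 3257 = \left(748 + \frac{1}{98} \cdot 347\right) - 3257 = \left(748 + \frac{347}{98}\right) - 3257 = \frac{73651}{98} - 3257 = - \frac{245535}{98}$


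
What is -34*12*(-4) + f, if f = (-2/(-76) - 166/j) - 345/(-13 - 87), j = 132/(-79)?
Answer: 21754703/12540 ≈ 1734.8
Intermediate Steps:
j = -132/79 (j = 132*(-1/79) = -132/79 ≈ -1.6709)
f = 1289423/12540 (f = (-2/(-76) - 166/(-132/79)) - 345/(-13 - 87) = (-2*(-1/76) - 166*(-79/132)) - 345/(-100) = (1/38 + 6557/66) - 1/100*(-345) = 62308/627 + 69/20 = 1289423/12540 ≈ 102.82)
-34*12*(-4) + f = -34*12*(-4) + 1289423/12540 = -408*(-4) + 1289423/12540 = 1632 + 1289423/12540 = 21754703/12540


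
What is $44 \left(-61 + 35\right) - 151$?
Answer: $-1295$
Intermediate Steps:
$44 \left(-61 + 35\right) - 151 = 44 \left(-26\right) - 151 = -1144 - 151 = -1295$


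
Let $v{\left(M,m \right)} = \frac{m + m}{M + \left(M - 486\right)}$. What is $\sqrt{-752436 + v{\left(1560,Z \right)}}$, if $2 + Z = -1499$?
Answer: $\frac{i \sqrt{1305093942021}}{1317} \approx 867.43 i$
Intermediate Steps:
$Z = -1501$ ($Z = -2 - 1499 = -1501$)
$v{\left(M,m \right)} = \frac{2 m}{-486 + 2 M}$ ($v{\left(M,m \right)} = \frac{2 m}{M + \left(M - 486\right)} = \frac{2 m}{M + \left(-486 + M\right)} = \frac{2 m}{-486 + 2 M}$)
$\sqrt{-752436 + v{\left(1560,Z \right)}} = \sqrt{-752436 - \frac{1501}{-243 + 1560}} = \sqrt{-752436 - \frac{1501}{1317}} = \sqrt{- \frac{990959713}{1317}} = \frac{i \sqrt{1305093942021}}{1317}$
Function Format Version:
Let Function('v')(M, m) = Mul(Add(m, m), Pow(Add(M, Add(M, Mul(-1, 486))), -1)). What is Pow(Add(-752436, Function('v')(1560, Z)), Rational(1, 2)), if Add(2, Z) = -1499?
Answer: Mul(Rational(1, 1317), I, Pow(1305093942021, Rational(1, 2))) ≈ Mul(867.43, I)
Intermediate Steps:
Z = -1501 (Z = Add(-2, -1499) = -1501)
Function('v')(M, m) = Mul(2, m, Pow(Add(-486, Mul(2, M)), -1)) (Function('v')(M, m) = Mul(Mul(2, m), Pow(Add(M, Add(M, -486)), -1)) = Mul(Mul(2, m), Pow(Add(M, Add(-486, M)), -1)) = Mul(Mul(2, m), Pow(Add(-486, Mul(2, M)), -1)) = Mul(2, m, Pow(Add(-486, Mul(2, M)), -1)))
Pow(Add(-752436, Function('v')(1560, Z)), Rational(1, 2)) = Pow(Add(-752436, Mul(-1501, Pow(Add(-243, 1560), -1))), Rational(1, 2)) = Pow(Add(-752436, Mul(-1501, Pow(1317, -1))), Rational(1, 2)) = Pow(Add(-752436, Mul(-1501, Rational(1, 1317))), Rational(1, 2)) = Pow(Add(-752436, Rational(-1501, 1317)), Rational(1, 2)) = Pow(Rational(-990959713, 1317), Rational(1, 2)) = Mul(Rational(1, 1317), I, Pow(1305093942021, Rational(1, 2)))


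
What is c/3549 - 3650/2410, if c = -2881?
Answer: -1989706/855309 ≈ -2.3263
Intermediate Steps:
c/3549 - 3650/2410 = -2881/3549 - 3650/2410 = -2881*1/3549 - 3650*1/2410 = -2881/3549 - 365/241 = -1989706/855309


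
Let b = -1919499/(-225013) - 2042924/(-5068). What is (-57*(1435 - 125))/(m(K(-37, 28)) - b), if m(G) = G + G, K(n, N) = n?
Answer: 2128778013957/13844988859 ≈ 153.76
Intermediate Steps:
b = 117353119736/285091471 (b = -1919499*(-1/225013) - 2042924*(-1/5068) = 1919499/225013 + 510731/1267 = 117353119736/285091471 ≈ 411.63)
m(G) = 2*G
(-57*(1435 - 125))/(m(K(-37, 28)) - b) = (-57*(1435 - 125))/(2*(-37) - 1*117353119736/285091471) = (-57*1310)/(-74 - 117353119736/285091471) = -74670/(-138449888590/285091471) = -74670*(-285091471/138449888590) = 2128778013957/13844988859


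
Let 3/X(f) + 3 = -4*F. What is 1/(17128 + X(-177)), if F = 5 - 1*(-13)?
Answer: 25/428199 ≈ 5.8384e-5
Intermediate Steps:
F = 18 (F = 5 + 13 = 18)
X(f) = -1/25 (X(f) = 3/(-3 - 4*18) = 3/(-3 - 72) = 3/(-75) = 3*(-1/75) = -1/25)
1/(17128 + X(-177)) = 1/(17128 - 1/25) = 1/(428199/25) = 25/428199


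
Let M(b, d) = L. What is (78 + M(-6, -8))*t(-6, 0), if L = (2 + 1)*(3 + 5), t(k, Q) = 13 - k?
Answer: 1938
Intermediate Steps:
L = 24 (L = 3*8 = 24)
M(b, d) = 24
(78 + M(-6, -8))*t(-6, 0) = (78 + 24)*(13 - 1*(-6)) = 102*(13 + 6) = 102*19 = 1938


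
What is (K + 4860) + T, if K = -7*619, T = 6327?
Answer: 6854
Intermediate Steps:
K = -4333
(K + 4860) + T = (-4333 + 4860) + 6327 = 527 + 6327 = 6854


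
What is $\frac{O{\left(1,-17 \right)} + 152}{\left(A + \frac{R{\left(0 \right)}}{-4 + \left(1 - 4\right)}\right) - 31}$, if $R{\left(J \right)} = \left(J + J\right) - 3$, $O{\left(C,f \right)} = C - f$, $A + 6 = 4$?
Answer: $- \frac{595}{114} \approx -5.2193$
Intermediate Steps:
$A = -2$ ($A = -6 + 4 = -2$)
$R{\left(J \right)} = -3 + 2 J$ ($R{\left(J \right)} = 2 J - 3 = -3 + 2 J$)
$\frac{O{\left(1,-17 \right)} + 152}{\left(A + \frac{R{\left(0 \right)}}{-4 + \left(1 - 4\right)}\right) - 31} = \frac{\left(1 - -17\right) + 152}{\left(-2 + \frac{-3 + 2 \cdot 0}{-4 + \left(1 - 4\right)}\right) - 31} = \frac{\left(1 + 17\right) + 152}{\left(-2 + \frac{-3 + 0}{-4 - 3}\right) - 31} = \frac{18 + 152}{\left(-2 + \frac{1}{-7} \left(-3\right)\right) - 31} = \frac{170}{\left(-2 - - \frac{3}{7}\right) - 31} = \frac{170}{\left(-2 + \frac{3}{7}\right) - 31} = \frac{170}{- \frac{11}{7} - 31} = \frac{170}{- \frac{228}{7}} = 170 \left(- \frac{7}{228}\right) = - \frac{595}{114}$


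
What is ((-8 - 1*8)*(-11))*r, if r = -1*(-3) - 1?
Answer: 352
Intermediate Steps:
r = 2 (r = 3 - 1 = 2)
((-8 - 1*8)*(-11))*r = ((-8 - 1*8)*(-11))*2 = ((-8 - 8)*(-11))*2 = -16*(-11)*2 = 176*2 = 352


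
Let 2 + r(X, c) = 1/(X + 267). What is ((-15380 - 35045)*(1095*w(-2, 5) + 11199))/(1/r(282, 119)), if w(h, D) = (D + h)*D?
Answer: 509351799800/183 ≈ 2.7833e+9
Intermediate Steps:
w(h, D) = D*(D + h)
r(X, c) = -2 + 1/(267 + X) (r(X, c) = -2 + 1/(X + 267) = -2 + 1/(267 + X))
((-15380 - 35045)*(1095*w(-2, 5) + 11199))/(1/r(282, 119)) = ((-15380 - 35045)*(1095*(5*(5 - 2)) + 11199))/(1/((-533 - 2*282)/(267 + 282))) = (-50425*(1095*(5*3) + 11199))/(1/((-533 - 564)/549)) = (-50425*(1095*15 + 11199))/(1/((1/549)*(-1097))) = (-50425*(16425 + 11199))/(1/(-1097/549)) = (-50425*27624)/(-549/1097) = -1392940200*(-1097/549) = 509351799800/183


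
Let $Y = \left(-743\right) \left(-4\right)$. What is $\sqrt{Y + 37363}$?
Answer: $\sqrt{40335} \approx 200.84$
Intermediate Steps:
$Y = 2972$
$\sqrt{Y + 37363} = \sqrt{2972 + 37363} = \sqrt{40335}$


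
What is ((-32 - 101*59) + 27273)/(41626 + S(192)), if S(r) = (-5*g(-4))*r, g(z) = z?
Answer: 10641/22733 ≈ 0.46809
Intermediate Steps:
S(r) = 20*r (S(r) = (-5*(-4))*r = 20*r)
((-32 - 101*59) + 27273)/(41626 + S(192)) = ((-32 - 101*59) + 27273)/(41626 + 20*192) = ((-32 - 5959) + 27273)/(41626 + 3840) = (-5991 + 27273)/45466 = 21282*(1/45466) = 10641/22733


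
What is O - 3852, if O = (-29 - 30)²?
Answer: -371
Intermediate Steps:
O = 3481 (O = (-59)² = 3481)
O - 3852 = 3481 - 3852 = -371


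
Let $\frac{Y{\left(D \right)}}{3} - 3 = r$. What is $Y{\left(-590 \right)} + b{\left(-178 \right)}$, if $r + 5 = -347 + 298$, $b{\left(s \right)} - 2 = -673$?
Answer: $-824$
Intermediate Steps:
$b{\left(s \right)} = -671$ ($b{\left(s \right)} = 2 - 673 = -671$)
$r = -54$ ($r = -5 + \left(-347 + 298\right) = -5 - 49 = -54$)
$Y{\left(D \right)} = -153$ ($Y{\left(D \right)} = 9 + 3 \left(-54\right) = 9 - 162 = -153$)
$Y{\left(-590 \right)} + b{\left(-178 \right)} = -153 - 671 = -824$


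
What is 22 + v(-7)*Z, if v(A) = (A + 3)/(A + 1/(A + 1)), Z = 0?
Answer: 22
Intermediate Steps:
v(A) = (3 + A)/(A + 1/(1 + A))
22 + v(-7)*Z = 22 + ((3 + (-7)² + 4*(-7))/(1 - 7 + (-7)²))*0 = 22 + ((3 + 49 - 28)/(1 - 7 + 49))*0 = 22 + (24/43)*0 = 22 + 0 = 22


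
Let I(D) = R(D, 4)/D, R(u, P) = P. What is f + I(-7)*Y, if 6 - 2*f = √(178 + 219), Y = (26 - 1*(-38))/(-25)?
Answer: 781/175 - √397/2 ≈ -5.4996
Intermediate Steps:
Y = -64/25 (Y = (26 + 38)*(-1/25) = 64*(-1/25) = -64/25 ≈ -2.5600)
f = 3 - √397/2 (f = 3 - √(178 + 219)/2 = 3 - √397/2 ≈ -6.9624)
I(D) = 4/D
f + I(-7)*Y = (3 - √397/2) + (4/(-7))*(-64/25) = (3 - √397/2) + (4*(-⅐))*(-64/25) = (3 - √397/2) - 4/7*(-64/25) = (3 - √397/2) + 256/175 = 781/175 - √397/2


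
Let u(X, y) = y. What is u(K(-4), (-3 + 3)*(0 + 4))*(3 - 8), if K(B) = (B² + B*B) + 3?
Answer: 0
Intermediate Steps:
K(B) = 3 + 2*B² (K(B) = (B² + B²) + 3 = 2*B² + 3 = 3 + 2*B²)
u(K(-4), (-3 + 3)*(0 + 4))*(3 - 8) = ((-3 + 3)*(0 + 4))*(3 - 8) = (0*4)*(-5) = 0*(-5) = 0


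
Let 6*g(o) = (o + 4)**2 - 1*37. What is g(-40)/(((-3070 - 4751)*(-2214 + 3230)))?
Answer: -1259/47676816 ≈ -2.6407e-5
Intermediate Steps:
g(o) = -37/6 + (4 + o)**2/6 (g(o) = ((o + 4)**2 - 1*37)/6 = ((4 + o)**2 - 37)/6 = (-37 + (4 + o)**2)/6 = -37/6 + (4 + o)**2/6)
g(-40)/(((-3070 - 4751)*(-2214 + 3230))) = (-37/6 + (4 - 40)**2/6)/(((-3070 - 4751)*(-2214 + 3230))) = (-37/6 + (1/6)*(-36)**2)/((-7821*1016)) = (-37/6 + (1/6)*1296)/(-7946136) = (-37/6 + 216)*(-1/7946136) = (1259/6)*(-1/7946136) = -1259/47676816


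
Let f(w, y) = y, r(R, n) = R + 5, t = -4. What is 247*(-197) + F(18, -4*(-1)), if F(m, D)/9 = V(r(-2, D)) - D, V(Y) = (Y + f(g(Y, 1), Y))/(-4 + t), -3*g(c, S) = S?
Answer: -194807/4 ≈ -48702.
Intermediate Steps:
g(c, S) = -S/3
r(R, n) = 5 + R
V(Y) = -Y/4 (V(Y) = (Y + Y)/(-4 - 4) = (2*Y)/(-8) = (2*Y)*(-1/8) = -Y/4)
F(m, D) = -27/4 - 9*D (F(m, D) = 9*(-(5 - 2)/4 - D) = 9*(-1/4*3 - D) = 9*(-3/4 - D) = -27/4 - 9*D)
247*(-197) + F(18, -4*(-1)) = 247*(-197) + (-27/4 - (-36)*(-1)) = -48659 + (-27/4 - 9*4) = -48659 + (-27/4 - 36) = -48659 - 171/4 = -194807/4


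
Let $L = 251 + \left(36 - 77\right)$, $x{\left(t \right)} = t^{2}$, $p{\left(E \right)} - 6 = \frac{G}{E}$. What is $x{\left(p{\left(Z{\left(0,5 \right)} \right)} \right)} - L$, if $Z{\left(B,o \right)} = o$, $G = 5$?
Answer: $-161$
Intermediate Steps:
$p{\left(E \right)} = 6 + \frac{5}{E}$
$L = 210$ ($L = 251 + \left(36 - 77\right) = 251 - 41 = 210$)
$x{\left(p{\left(Z{\left(0,5 \right)} \right)} \right)} - L = \left(6 + \frac{5}{5}\right)^{2} - 210 = \left(6 + 5 \cdot \frac{1}{5}\right)^{2} - 210 = \left(6 + 1\right)^{2} - 210 = 7^{2} - 210 = 49 - 210 = -161$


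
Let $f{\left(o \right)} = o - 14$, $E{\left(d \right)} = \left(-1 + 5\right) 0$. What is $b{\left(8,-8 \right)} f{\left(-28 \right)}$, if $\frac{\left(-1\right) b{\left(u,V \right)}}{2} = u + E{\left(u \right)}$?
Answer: $672$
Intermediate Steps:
$E{\left(d \right)} = 0$ ($E{\left(d \right)} = 4 \cdot 0 = 0$)
$f{\left(o \right)} = -14 + o$ ($f{\left(o \right)} = o - 14 = -14 + o$)
$b{\left(u,V \right)} = - 2 u$ ($b{\left(u,V \right)} = - 2 \left(u + 0\right) = - 2 u$)
$b{\left(8,-8 \right)} f{\left(-28 \right)} = \left(-2\right) 8 \left(-14 - 28\right) = \left(-16\right) \left(-42\right) = 672$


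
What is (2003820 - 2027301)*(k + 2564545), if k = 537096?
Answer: -72829632321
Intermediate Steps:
(2003820 - 2027301)*(k + 2564545) = (2003820 - 2027301)*(537096 + 2564545) = -23481*3101641 = -72829632321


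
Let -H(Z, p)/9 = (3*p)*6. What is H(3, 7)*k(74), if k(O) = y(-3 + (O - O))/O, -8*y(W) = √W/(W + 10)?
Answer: 81*I*√3/296 ≈ 0.47397*I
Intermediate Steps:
y(W) = -√W/(8*(10 + W)) (y(W) = -√W/(8*(W + 10)) = -√W/(8*(10 + W)))
H(Z, p) = -162*p (H(Z, p) = -9*3*p*6 = -162*p)
k(O) = -I*√3/(56*O) (k(O) = (-√(-3 + (O - O))/(80 + 8*(-3 + (O - O))))/O = (-√(-3 + 0)/(80 + 8*(-3 + 0)))/O = (-√(-3)/(80 + 8*(-3)))/O = (-I*√3/(80 - 24))/O = (-1*I*√3/56)/O = (-1*I*√3*1/56)/O = (-I*√3/56)/O = -I*√3/(56*O))
H(3, 7)*k(74) = (-162*7)*(-1/56*I*√3/74) = -(-81)*I*√3/(4*74) = -(-81)*I*√3/296 = 81*I*√3/296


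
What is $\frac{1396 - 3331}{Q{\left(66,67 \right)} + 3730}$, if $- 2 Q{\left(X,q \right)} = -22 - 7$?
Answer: $- \frac{3870}{7489} \approx -0.51676$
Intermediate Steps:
$Q{\left(X,q \right)} = \frac{29}{2}$ ($Q{\left(X,q \right)} = - \frac{-22 - 7}{2} = \left(- \frac{1}{2}\right) \left(-29\right) = \frac{29}{2}$)
$\frac{1396 - 3331}{Q{\left(66,67 \right)} + 3730} = \frac{1396 - 3331}{\frac{29}{2} + 3730} = - \frac{1935}{\frac{7489}{2}} = \left(-1935\right) \frac{2}{7489} = - \frac{3870}{7489}$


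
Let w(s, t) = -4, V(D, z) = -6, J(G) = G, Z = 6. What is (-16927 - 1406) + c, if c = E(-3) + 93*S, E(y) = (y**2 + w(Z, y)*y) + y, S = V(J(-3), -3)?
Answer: -18873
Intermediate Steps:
S = -6
E(y) = y**2 - 3*y (E(y) = (y**2 - 4*y) + y = y**2 - 3*y)
c = -540 (c = -3*(-3 - 3) + 93*(-6) = -3*(-6) - 558 = 18 - 558 = -540)
(-16927 - 1406) + c = (-16927 - 1406) - 540 = -18333 - 540 = -18873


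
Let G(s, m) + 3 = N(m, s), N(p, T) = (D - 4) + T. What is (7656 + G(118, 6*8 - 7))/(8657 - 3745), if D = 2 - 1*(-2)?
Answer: 7771/4912 ≈ 1.5820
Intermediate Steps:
D = 4 (D = 2 + 2 = 4)
N(p, T) = T (N(p, T) = (4 - 4) + T = 0 + T = T)
G(s, m) = -3 + s
(7656 + G(118, 6*8 - 7))/(8657 - 3745) = (7656 + (-3 + 118))/(8657 - 3745) = (7656 + 115)/4912 = 7771*(1/4912) = 7771/4912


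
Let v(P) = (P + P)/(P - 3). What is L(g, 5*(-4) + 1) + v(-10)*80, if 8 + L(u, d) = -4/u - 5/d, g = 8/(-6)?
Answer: 29230/247 ≈ 118.34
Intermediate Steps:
g = -4/3 (g = 8*(-⅙) = -4/3 ≈ -1.3333)
v(P) = 2*P/(-3 + P) (v(P) = (2*P)/(-3 + P) = 2*P/(-3 + P))
L(u, d) = -8 - 5/d - 4/u (L(u, d) = -8 + (-4/u - 5/d) = -8 + (-5/d - 4/u) = -8 - 5/d - 4/u)
L(g, 5*(-4) + 1) + v(-10)*80 = (-8 - 5/(5*(-4) + 1) - 4/(-4/3)) + (2*(-10)/(-3 - 10))*80 = (-8 - 5/(-20 + 1) - 4*(-¾)) + (2*(-10)/(-13))*80 = (-8 - 5/(-19) + 3) + (2*(-10)*(-1/13))*80 = (-8 - 5*(-1/19) + 3) + (20/13)*80 = (-8 + 5/19 + 3) + 1600/13 = -90/19 + 1600/13 = 29230/247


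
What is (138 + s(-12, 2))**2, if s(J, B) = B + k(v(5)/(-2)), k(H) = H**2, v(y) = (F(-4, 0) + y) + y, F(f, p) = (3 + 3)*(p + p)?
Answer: 27225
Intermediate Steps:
F(f, p) = 12*p (F(f, p) = 6*(2*p) = 12*p)
v(y) = 2*y (v(y) = (12*0 + y) + y = (0 + y) + y = y + y = 2*y)
s(J, B) = 25 + B (s(J, B) = B + ((2*5)/(-2))**2 = B + (10*(-1/2))**2 = B + (-5)**2 = B + 25 = 25 + B)
(138 + s(-12, 2))**2 = (138 + (25 + 2))**2 = (138 + 27)**2 = 165**2 = 27225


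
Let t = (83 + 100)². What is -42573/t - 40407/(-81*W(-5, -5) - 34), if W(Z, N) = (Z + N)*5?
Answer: -508054397/44830608 ≈ -11.333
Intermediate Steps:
W(Z, N) = 5*N + 5*Z (W(Z, N) = (N + Z)*5 = 5*N + 5*Z)
t = 33489 (t = 183² = 33489)
-42573/t - 40407/(-81*W(-5, -5) - 34) = -42573/33489 - 40407/(-81*(5*(-5) + 5*(-5)) - 34) = -42573*1/33489 - 40407/(-81*(-25 - 25) - 34) = -14191/11163 - 40407/(-81*(-50) - 34) = -14191/11163 - 40407/(4050 - 34) = -14191/11163 - 40407/4016 = -508054397/44830608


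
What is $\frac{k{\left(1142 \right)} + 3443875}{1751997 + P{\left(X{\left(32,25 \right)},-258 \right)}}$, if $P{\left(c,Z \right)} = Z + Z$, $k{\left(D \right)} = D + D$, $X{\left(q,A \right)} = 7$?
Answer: $\frac{3446159}{1751481} \approx 1.9676$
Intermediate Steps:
$k{\left(D \right)} = 2 D$
$P{\left(c,Z \right)} = 2 Z$
$\frac{k{\left(1142 \right)} + 3443875}{1751997 + P{\left(X{\left(32,25 \right)},-258 \right)}} = \frac{2 \cdot 1142 + 3443875}{1751997 + 2 \left(-258\right)} = \frac{2284 + 3443875}{1751997 - 516} = \frac{3446159}{1751481}$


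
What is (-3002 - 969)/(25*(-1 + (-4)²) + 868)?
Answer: -361/113 ≈ -3.1947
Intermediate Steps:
(-3002 - 969)/(25*(-1 + (-4)²) + 868) = -3971/(25*(-1 + 16) + 868) = -3971/(25*15 + 868) = -3971/(375 + 868) = -3971/1243 = -3971*1/1243 = -361/113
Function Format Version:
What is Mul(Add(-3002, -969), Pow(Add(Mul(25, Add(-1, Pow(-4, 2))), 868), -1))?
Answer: Rational(-361, 113) ≈ -3.1947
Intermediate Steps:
Mul(Add(-3002, -969), Pow(Add(Mul(25, Add(-1, Pow(-4, 2))), 868), -1)) = Mul(-3971, Pow(Add(Mul(25, Add(-1, 16)), 868), -1)) = Mul(-3971, Pow(Add(Mul(25, 15), 868), -1)) = Mul(-3971, Pow(Add(375, 868), -1)) = Mul(-3971, Pow(1243, -1)) = Mul(-3971, Rational(1, 1243)) = Rational(-361, 113)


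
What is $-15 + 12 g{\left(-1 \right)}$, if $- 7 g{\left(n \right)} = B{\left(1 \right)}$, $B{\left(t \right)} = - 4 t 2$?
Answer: $- \frac{9}{7} \approx -1.2857$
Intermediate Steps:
$B{\left(t \right)} = - 8 t$
$g{\left(n \right)} = \frac{8}{7}$ ($g{\left(n \right)} = - \frac{\left(-8\right) 1}{7} = \left(- \frac{1}{7}\right) \left(-8\right) = \frac{8}{7}$)
$-15 + 12 g{\left(-1 \right)} = -15 + 12 \cdot \frac{8}{7} = -15 + \frac{96}{7} = - \frac{9}{7}$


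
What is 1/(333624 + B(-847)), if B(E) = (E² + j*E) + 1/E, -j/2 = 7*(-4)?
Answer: 847/850050046 ≈ 9.9641e-7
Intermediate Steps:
j = 56 (j = -14*(-4) = -2*(-28) = 56)
B(E) = 1/E + E² + 56*E (B(E) = (E² + 56*E) + 1/E = 1/E + E² + 56*E)
1/(333624 + B(-847)) = 1/(333624 + (1 + (-847)²*(56 - 847))/(-847)) = 1/(333624 - (1 + 717409*(-791))/847) = 1/(333624 - (1 - 567470519)/847) = 1/(333624 - 1/847*(-567470518)) = 1/(333624 + 567470518/847) = 1/(850050046/847) = 847/850050046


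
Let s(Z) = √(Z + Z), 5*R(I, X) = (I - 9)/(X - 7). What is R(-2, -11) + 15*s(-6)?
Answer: 11/90 + 30*I*√3 ≈ 0.12222 + 51.962*I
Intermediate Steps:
R(I, X) = (-9 + I)/(5*(-7 + X)) (R(I, X) = ((I - 9)/(X - 7))/5 = ((-9 + I)/(-7 + X))/5 = (-9 + I)/(5*(-7 + X)))
s(Z) = √2*√Z (s(Z) = √(2*Z) = √2*√Z)
R(-2, -11) + 15*s(-6) = (-9 - 2)/(5*(-7 - 11)) + 15*(√2*√(-6)) = (⅕)*(-11)/(-18) + 15*(√2*(I*√6)) = (⅕)*(-1/18)*(-11) + 15*(2*I*√3) = 11/90 + 30*I*√3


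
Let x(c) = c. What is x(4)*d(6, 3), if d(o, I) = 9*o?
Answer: 216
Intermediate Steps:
x(4)*d(6, 3) = 4*(9*6) = 4*54 = 216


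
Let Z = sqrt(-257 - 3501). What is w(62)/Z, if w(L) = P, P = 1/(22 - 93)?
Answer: I*sqrt(3758)/266818 ≈ 0.00022975*I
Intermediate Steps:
Z = I*sqrt(3758) (Z = sqrt(-3758) = I*sqrt(3758) ≈ 61.303*I)
P = -1/71 (P = 1/(-71) = -1/71 ≈ -0.014085)
w(L) = -1/71
w(62)/Z = -(-I*sqrt(3758)/3758)/71 = -(-1)*I*sqrt(3758)/266818 = I*sqrt(3758)/266818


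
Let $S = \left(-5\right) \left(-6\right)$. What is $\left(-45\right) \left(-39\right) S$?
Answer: $52650$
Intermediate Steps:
$S = 30$
$\left(-45\right) \left(-39\right) S = \left(-45\right) \left(-39\right) 30 = 1755 \cdot 30 = 52650$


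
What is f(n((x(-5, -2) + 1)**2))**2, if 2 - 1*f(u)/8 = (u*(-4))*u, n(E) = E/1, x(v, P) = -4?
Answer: 6801664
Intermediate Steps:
n(E) = E (n(E) = E*1 = E)
f(u) = 16 + 32*u**2 (f(u) = 16 - 8*u*(-4)*u = 16 - 8*(-4*u)*u = 16 - (-32)*u**2 = 16 + 32*u**2)
f(n((x(-5, -2) + 1)**2))**2 = (16 + 32*((-4 + 1)**2)**2)**2 = (16 + 32*((-3)**2)**2)**2 = (16 + 32*9**2)**2 = (16 + 32*81)**2 = (16 + 2592)**2 = 2608**2 = 6801664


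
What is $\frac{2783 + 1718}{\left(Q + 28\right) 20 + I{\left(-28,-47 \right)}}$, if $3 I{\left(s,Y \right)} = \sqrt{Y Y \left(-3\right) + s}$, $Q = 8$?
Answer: $\frac{833328}{133493} - \frac{21219 i \sqrt{55}}{667465} \approx 6.2425 - 0.23576 i$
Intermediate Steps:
$I{\left(s,Y \right)} = \frac{\sqrt{s - 3 Y^{2}}}{3}$ ($I{\left(s,Y \right)} = \frac{\sqrt{Y Y \left(-3\right) + s}}{3} = \frac{\sqrt{Y^{2} \left(-3\right) + s}}{3} = \frac{\sqrt{- 3 Y^{2} + s}}{3} = \frac{\sqrt{s - 3 Y^{2}}}{3}$)
$\frac{2783 + 1718}{\left(Q + 28\right) 20 + I{\left(-28,-47 \right)}} = \frac{2783 + 1718}{\left(8 + 28\right) 20 + \frac{\sqrt{-28 - 3 \left(-47\right)^{2}}}{3}} = \frac{4501}{36 \cdot 20 + \frac{\sqrt{-28 - 6627}}{3}} = \frac{4501}{720 + \frac{\sqrt{-28 - 6627}}{3}} = \frac{4501}{720 + \frac{\sqrt{-6655}}{3}} = \frac{4501}{720 + \frac{11 i \sqrt{55}}{3}}$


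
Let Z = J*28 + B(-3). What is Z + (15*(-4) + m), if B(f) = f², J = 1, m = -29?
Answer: -52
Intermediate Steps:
Z = 37 (Z = 1*28 + (-3)² = 28 + 9 = 37)
Z + (15*(-4) + m) = 37 + (15*(-4) - 29) = 37 + (-60 - 29) = 37 - 89 = -52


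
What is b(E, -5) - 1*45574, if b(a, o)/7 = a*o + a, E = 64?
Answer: -47366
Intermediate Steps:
b(a, o) = 7*a + 7*a*o (b(a, o) = 7*(a*o + a) = 7*(a + a*o) = 7*a + 7*a*o)
b(E, -5) - 1*45574 = 7*64*(1 - 5) - 1*45574 = 7*64*(-4) - 45574 = -1792 - 45574 = -47366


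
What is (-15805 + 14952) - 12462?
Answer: -13315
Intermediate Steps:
(-15805 + 14952) - 12462 = -853 - 12462 = -13315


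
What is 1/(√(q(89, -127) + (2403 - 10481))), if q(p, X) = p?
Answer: -I*√7989/7989 ≈ -0.011188*I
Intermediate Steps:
1/(√(q(89, -127) + (2403 - 10481))) = 1/(√(89 + (2403 - 10481))) = 1/(√(89 - 8078)) = 1/(√(-7989)) = 1/(I*√7989) = -I*√7989/7989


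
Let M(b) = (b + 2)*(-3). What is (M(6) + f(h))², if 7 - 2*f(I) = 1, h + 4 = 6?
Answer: 441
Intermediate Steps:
h = 2 (h = -4 + 6 = 2)
M(b) = -6 - 3*b (M(b) = (2 + b)*(-3) = -6 - 3*b)
f(I) = 3 (f(I) = 7/2 - ½*1 = 7/2 - ½ = 3)
(M(6) + f(h))² = ((-6 - 3*6) + 3)² = ((-6 - 18) + 3)² = (-24 + 3)² = (-21)² = 441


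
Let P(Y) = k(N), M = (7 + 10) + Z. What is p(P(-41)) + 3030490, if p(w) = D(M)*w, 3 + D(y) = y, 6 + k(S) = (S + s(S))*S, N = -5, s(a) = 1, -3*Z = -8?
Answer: 9092170/3 ≈ 3.0307e+6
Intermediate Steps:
Z = 8/3 (Z = -⅓*(-8) = 8/3 ≈ 2.6667)
M = 59/3 (M = (7 + 10) + 8/3 = 17 + 8/3 = 59/3 ≈ 19.667)
k(S) = -6 + S*(1 + S) (k(S) = -6 + (S + 1)*S = -6 + (1 + S)*S = -6 + S*(1 + S))
D(y) = -3 + y
P(Y) = 14 (P(Y) = -6 - 5 + (-5)² = -6 - 5 + 25 = 14)
p(w) = 50*w/3 (p(w) = (-3 + 59/3)*w = 50*w/3)
p(P(-41)) + 3030490 = (50/3)*14 + 3030490 = 700/3 + 3030490 = 9092170/3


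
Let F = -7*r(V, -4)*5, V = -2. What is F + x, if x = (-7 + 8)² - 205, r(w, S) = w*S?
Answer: -484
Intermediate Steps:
r(w, S) = S*w
F = -280 (F = -(-28)*(-2)*5 = -7*8*5 = -56*5 = -280)
x = -204 (x = 1² - 205 = 1 - 205 = -204)
F + x = -280 - 204 = -484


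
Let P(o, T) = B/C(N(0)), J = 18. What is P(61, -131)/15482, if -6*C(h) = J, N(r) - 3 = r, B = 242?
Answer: -121/23223 ≈ -0.0052104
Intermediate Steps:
N(r) = 3 + r
C(h) = -3 (C(h) = -⅙*18 = -3)
P(o, T) = -242/3 (P(o, T) = 242/(-3) = 242*(-⅓) = -242/3)
P(61, -131)/15482 = -242/3/15482 = -242/3*1/15482 = -121/23223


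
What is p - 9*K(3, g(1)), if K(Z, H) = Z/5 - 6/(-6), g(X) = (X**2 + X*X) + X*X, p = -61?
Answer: -377/5 ≈ -75.400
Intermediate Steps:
g(X) = 3*X**2 (g(X) = (X**2 + X**2) + X**2 = 2*X**2 + X**2 = 3*X**2)
K(Z, H) = 1 + Z/5 (K(Z, H) = Z*(1/5) - 6*(-1/6) = Z/5 + 1 = 1 + Z/5)
p - 9*K(3, g(1)) = -61 - 9*(1 + (1/5)*3) = -61 - 9*(1 + 3/5) = -61 - 9*8/5 = -61 - 72/5 = -377/5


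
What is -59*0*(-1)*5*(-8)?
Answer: 0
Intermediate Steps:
-59*0*(-1)*5*(-8) = -0*5*(-8) = -59*0*(-8) = 0*(-8) = 0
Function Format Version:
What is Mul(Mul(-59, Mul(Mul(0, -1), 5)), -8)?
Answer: 0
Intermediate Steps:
Mul(Mul(-59, Mul(Mul(0, -1), 5)), -8) = Mul(Mul(-59, Mul(0, 5)), -8) = Mul(Mul(-59, 0), -8) = Mul(0, -8) = 0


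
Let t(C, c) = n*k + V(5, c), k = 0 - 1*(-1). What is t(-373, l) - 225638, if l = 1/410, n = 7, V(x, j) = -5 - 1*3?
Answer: -225639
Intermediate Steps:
V(x, j) = -8 (V(x, j) = -5 - 3 = -8)
l = 1/410 ≈ 0.0024390
k = 1 (k = 0 + 1 = 1)
t(C, c) = -1 (t(C, c) = 7*1 - 8 = 7 - 8 = -1)
t(-373, l) - 225638 = -1 - 225638 = -225639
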